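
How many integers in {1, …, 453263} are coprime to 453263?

433944

Factor: 453263 = 43 · 83 · 127.
φ(453263) = (43−1) · (83−1) · (127−1) = 42 · 82 · 126 = 433944.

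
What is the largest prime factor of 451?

451 = 11 · 41
41 is prime.
So 451 = 11 · 41; the largest prime factor is 41.

41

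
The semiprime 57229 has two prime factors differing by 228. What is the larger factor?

Since p = q + 228, we have 57229 = q(q + 228), so q² + 228q − 57229 = 0.
Discriminant: 228² + 4·57229 = 51984 + 228916 = 280900; √280900 = 530.
q = (−228 + 530)/2 = 151, and p = q + 228 = 379.
Check: 151 · 379 = 57229.

379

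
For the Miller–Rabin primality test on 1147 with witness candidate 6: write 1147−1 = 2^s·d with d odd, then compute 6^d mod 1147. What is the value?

154

1147 − 1 = 1146 = 2^1 · 573, so d = 573.
6^1 ≡ 6 (mod 1147)
6^2 ≡ 6^2 = 36 ≡ 36 (mod 1147)
6^4 ≡ 36^2 = 1296 ≡ 149 (mod 1147)
6^8 ≡ 149^2 = 22201 ≡ 408 (mod 1147)
6^16 ≡ 408^2 = 166464 ≡ 149 (mod 1147)
6^32 ≡ 149^2 = 22201 ≡ 408 (mod 1147)
6^64 ≡ 408^2 = 166464 ≡ 149 (mod 1147)
6^128 ≡ 149^2 = 22201 ≡ 408 (mod 1147)
6^256 ≡ 408^2 = 166464 ≡ 149 (mod 1147)
6^512 ≡ 149^2 = 22201 ≡ 408 (mod 1147)
573 = 512 + 32 + 16 + 8 + 4 + 1 in binary powers of 2.
So 6^573 ≡ 408 · 408 · 149 · 408 · 149 · 6 ≡ 154 (mod 1147).
Squaring chain: 154; never reaches −1, so base 6 is a Miller–Rabin witness that 1147 is composite.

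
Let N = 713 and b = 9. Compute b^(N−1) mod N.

9^1 ≡ 9 (mod 713)
9^2 ≡ 9^2 = 81 ≡ 81 (mod 713)
9^4 ≡ 81^2 = 6561 ≡ 144 (mod 713)
9^8 ≡ 144^2 = 20736 ≡ 59 (mod 713)
9^16 ≡ 59^2 = 3481 ≡ 629 (mod 713)
9^32 ≡ 629^2 = 395641 ≡ 639 (mod 713)
9^64 ≡ 639^2 = 408321 ≡ 485 (mod 713)
9^128 ≡ 485^2 = 235225 ≡ 648 (mod 713)
9^256 ≡ 648^2 = 419904 ≡ 660 (mod 713)
9^512 ≡ 660^2 = 435600 ≡ 670 (mod 713)
712 = 512 + 128 + 64 + 8 in binary powers of 2.
So 9^712 ≡ 670 · 648 · 485 · 59 ≡ 289 (mod 713).
Since 289 ≠ 1, base 9 is a Fermat witness: 713 is composite.

289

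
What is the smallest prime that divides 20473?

59

20473 is odd.
Digit sum 16, not divisible by 3.
Ends in 3: not divisible by 5.
7: 20473 = 7·2924 + 5
11: 20473 = 11·1861 + 2
13: 20473 = 13·1574 + 11
17: 20473 = 17·1204 + 5
19: 20473 = 19·1077 + 10
23: 20473 = 23·890 + 3
29: 20473 = 29·705 + 28
31: 20473 = 31·660 + 13
37: 20473 = 37·553 + 12
41: 20473 = 41·499 + 14
43: 20473 = 43·476 + 5
47: 20473 = 47·435 + 28
53: 20473 = 53·386 + 15
59: 20473 = 59·347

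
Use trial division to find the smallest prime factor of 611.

13

611 is odd.
Digit sum 8, not divisible by 3.
Ends in 1: not divisible by 5.
7: 611 = 7·87 + 2
11: 611 = 11·55 + 6
13: 611 = 13·47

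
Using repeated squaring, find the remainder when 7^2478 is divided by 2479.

7^1 ≡ 7 (mod 2479)
7^2 ≡ 7^2 = 49 ≡ 49 (mod 2479)
7^4 ≡ 49^2 = 2401 ≡ 2401 (mod 2479)
7^8 ≡ 2401^2 = 5764801 ≡ 1126 (mod 2479)
7^16 ≡ 1126^2 = 1267876 ≡ 1107 (mod 2479)
7^32 ≡ 1107^2 = 1225449 ≡ 823 (mod 2479)
7^64 ≡ 823^2 = 677329 ≡ 562 (mod 2479)
7^128 ≡ 562^2 = 315844 ≡ 1011 (mod 2479)
7^256 ≡ 1011^2 = 1022121 ≡ 773 (mod 2479)
7^512 ≡ 773^2 = 597529 ≡ 90 (mod 2479)
7^1024 ≡ 90^2 = 8100 ≡ 663 (mod 2479)
7^2048 ≡ 663^2 = 439569 ≡ 786 (mod 2479)
2478 = 2048 + 256 + 128 + 32 + 8 + 4 + 2 in binary powers of 2.
So 7^2478 ≡ 786 · 773 · 1011 · 823 · 1126 · 2401 · 49 ≡ 528 (mod 2479).
Since 528 ≠ 1, base 7 is a Fermat witness: 2479 is composite.

528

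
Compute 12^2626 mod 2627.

83

12^1 ≡ 12 (mod 2627)
12^2 ≡ 12^2 = 144 ≡ 144 (mod 2627)
12^4 ≡ 144^2 = 20736 ≡ 2347 (mod 2627)
12^8 ≡ 2347^2 = 5508409 ≡ 2217 (mod 2627)
12^16 ≡ 2217^2 = 4915089 ≡ 2599 (mod 2627)
12^32 ≡ 2599^2 = 6754801 ≡ 784 (mod 2627)
12^64 ≡ 784^2 = 614656 ≡ 2565 (mod 2627)
12^128 ≡ 2565^2 = 6579225 ≡ 1217 (mod 2627)
12^256 ≡ 1217^2 = 1481089 ≡ 2088 (mod 2627)
12^512 ≡ 2088^2 = 4359744 ≡ 1551 (mod 2627)
12^1024 ≡ 1551^2 = 2405601 ≡ 1896 (mod 2627)
12^2048 ≡ 1896^2 = 3594816 ≡ 1080 (mod 2627)
2626 = 2048 + 512 + 64 + 2 in binary powers of 2.
So 12^2626 ≡ 1080 · 1551 · 2565 · 144 ≡ 83 (mod 2627).
Since 83 ≠ 1, base 12 is a Fermat witness: 2627 is composite.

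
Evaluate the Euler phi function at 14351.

14112

Factor: 14351 = 113 · 127.
φ(14351) = (113−1) · (127−1) = 112 · 126 = 14112.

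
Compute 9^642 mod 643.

1

9^1 ≡ 9 (mod 643)
9^2 ≡ 9^2 = 81 ≡ 81 (mod 643)
9^4 ≡ 81^2 = 6561 ≡ 131 (mod 643)
9^8 ≡ 131^2 = 17161 ≡ 443 (mod 643)
9^16 ≡ 443^2 = 196249 ≡ 134 (mod 643)
9^32 ≡ 134^2 = 17956 ≡ 595 (mod 643)
9^64 ≡ 595^2 = 354025 ≡ 375 (mod 643)
9^128 ≡ 375^2 = 140625 ≡ 451 (mod 643)
9^256 ≡ 451^2 = 203401 ≡ 213 (mod 643)
9^512 ≡ 213^2 = 45369 ≡ 359 (mod 643)
642 = 512 + 128 + 2 in binary powers of 2.
So 9^642 ≡ 359 · 451 · 81 ≡ 1 (mod 643).
Since the result is 1, base 9 gives no evidence that 643 is composite.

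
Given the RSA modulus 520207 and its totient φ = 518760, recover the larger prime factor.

787

φ(n) = (p−1)(q−1) = n − (p+q) + 1, so p + q = 520207 − 518760 + 1 = 1448.
p and q are the roots of t² − 1448t + 520207 = 0.
Discriminant: 1448² − 4·520207 = 2096704 − 2080828 = 15876; √15876 = 126.
q = (1448 − 126)/2 = 661, p = (1448 + 126)/2 = 787.
Check: 661 · 787 = 520207.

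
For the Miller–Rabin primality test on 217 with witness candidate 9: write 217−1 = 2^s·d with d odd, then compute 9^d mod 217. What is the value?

217 − 1 = 216 = 2^3 · 27, so d = 27.
9^1 ≡ 9 (mod 217)
9^2 ≡ 9^2 = 81 ≡ 81 (mod 217)
9^4 ≡ 81^2 = 6561 ≡ 51 (mod 217)
9^8 ≡ 51^2 = 2601 ≡ 214 (mod 217)
9^16 ≡ 214^2 = 45796 ≡ 9 (mod 217)
27 = 16 + 8 + 2 + 1 in binary powers of 2.
So 9^27 ≡ 9 · 214 · 81 · 9 ≡ 64 (mod 217).
Squaring chain: 64 → 190 → 78; never reaches −1, so base 9 is a Miller–Rabin witness that 217 is composite.

64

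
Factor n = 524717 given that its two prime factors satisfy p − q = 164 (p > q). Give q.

647

Since p = q + 164, we have 524717 = q(q + 164), so q² + 164q − 524717 = 0.
Discriminant: 164² + 4·524717 = 26896 + 2098868 = 2125764; √2125764 = 1458.
q = (−164 + 1458)/2 = 647, and p = q + 164 = 811.
Check: 647 · 811 = 524717.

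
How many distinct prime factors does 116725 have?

116725 = 5^2 · 4669
4669 = 7 · 667
667 = 23 · 29
116725 = 5^2 · 7 · 23 · 29, which has 4 distinct prime factors.

4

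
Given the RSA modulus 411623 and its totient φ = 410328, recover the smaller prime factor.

φ(n) = (p−1)(q−1) = n − (p+q) + 1, so p + q = 411623 − 410328 + 1 = 1296.
p and q are the roots of t² − 1296t + 411623 = 0.
Discriminant: 1296² − 4·411623 = 1679616 − 1646492 = 33124; √33124 = 182.
q = (1296 − 182)/2 = 557, p = (1296 + 182)/2 = 739.
Check: 557 · 739 = 411623.

557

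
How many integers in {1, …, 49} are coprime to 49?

Factor: 49 = 7^2.
φ(49) = 7^1·(7−1) = 42.

42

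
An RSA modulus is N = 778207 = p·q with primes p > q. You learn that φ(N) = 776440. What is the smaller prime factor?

φ(n) = (p−1)(q−1) = n − (p+q) + 1, so p + q = 778207 − 776440 + 1 = 1768.
p and q are the roots of t² − 1768t + 778207 = 0.
Discriminant: 1768² − 4·778207 = 3125824 − 3112828 = 12996; √12996 = 114.
q = (1768 − 114)/2 = 827, p = (1768 + 114)/2 = 941.
Check: 827 · 941 = 778207.

827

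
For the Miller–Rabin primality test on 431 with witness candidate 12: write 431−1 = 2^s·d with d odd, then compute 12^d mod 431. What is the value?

1

431 − 1 = 430 = 2^1 · 215, so d = 215.
12^1 ≡ 12 (mod 431)
12^2 ≡ 12^2 = 144 ≡ 144 (mod 431)
12^4 ≡ 144^2 = 20736 ≡ 48 (mod 431)
12^8 ≡ 48^2 = 2304 ≡ 149 (mod 431)
12^16 ≡ 149^2 = 22201 ≡ 220 (mod 431)
12^32 ≡ 220^2 = 48400 ≡ 128 (mod 431)
12^64 ≡ 128^2 = 16384 ≡ 6 (mod 431)
12^128 ≡ 6^2 = 36 ≡ 36 (mod 431)
215 = 128 + 64 + 16 + 4 + 2 + 1 in binary powers of 2.
So 12^215 ≡ 36 · 6 · 220 · 48 · 144 · 12 ≡ 1 (mod 431).
Since 12^d ≡ 1 (mod 431), base 12 does not prove 431 composite.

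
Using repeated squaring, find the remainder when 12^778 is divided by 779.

121

12^1 ≡ 12 (mod 779)
12^2 ≡ 12^2 = 144 ≡ 144 (mod 779)
12^4 ≡ 144^2 = 20736 ≡ 482 (mod 779)
12^8 ≡ 482^2 = 232324 ≡ 182 (mod 779)
12^16 ≡ 182^2 = 33124 ≡ 406 (mod 779)
12^32 ≡ 406^2 = 164836 ≡ 467 (mod 779)
12^64 ≡ 467^2 = 218089 ≡ 748 (mod 779)
12^128 ≡ 748^2 = 559504 ≡ 182 (mod 779)
12^256 ≡ 182^2 = 33124 ≡ 406 (mod 779)
12^512 ≡ 406^2 = 164836 ≡ 467 (mod 779)
778 = 512 + 256 + 8 + 2 in binary powers of 2.
So 12^778 ≡ 467 · 406 · 182 · 144 ≡ 121 (mod 779).
Since 121 ≠ 1, base 12 is a Fermat witness: 779 is composite.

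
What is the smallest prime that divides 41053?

61

41053 is odd.
Digit sum 13, not divisible by 3.
Ends in 3: not divisible by 5.
7: 41053 = 7·5864 + 5
11: 41053 = 11·3732 + 1
13: 41053 = 13·3157 + 12
17: 41053 = 17·2414 + 15
19: 41053 = 19·2160 + 13
23: 41053 = 23·1784 + 21
29: 41053 = 29·1415 + 18
31: 41053 = 31·1324 + 9
37: 41053 = 37·1109 + 20
41: 41053 = 41·1001 + 12
43: 41053 = 43·954 + 31
47: 41053 = 47·873 + 22
53: 41053 = 53·774 + 31
59: 41053 = 59·695 + 48
61: 41053 = 61·673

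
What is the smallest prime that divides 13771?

13771 is odd.
Digit sum 19, not divisible by 3.
Ends in 1: not divisible by 5.
7: 13771 = 7·1967 + 2
11: 13771 = 11·1251 + 10
13: 13771 = 13·1059 + 4
17: 13771 = 17·810 + 1
19: 13771 = 19·724 + 15
23: 13771 = 23·598 + 17
29: 13771 = 29·474 + 25
31: 13771 = 31·444 + 7
37: 13771 = 37·372 + 7
41: 13771 = 41·335 + 36
43: 13771 = 43·320 + 11
47: 13771 = 47·293

47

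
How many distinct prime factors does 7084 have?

7084 = 2^2 · 1771
1771 = 7 · 253
253 = 11 · 23
7084 = 2^2 · 7 · 11 · 23, which has 4 distinct prime factors.

4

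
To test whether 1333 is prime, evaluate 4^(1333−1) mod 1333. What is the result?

4^1 ≡ 4 (mod 1333)
4^2 ≡ 4^2 = 16 ≡ 16 (mod 1333)
4^4 ≡ 16^2 = 256 ≡ 256 (mod 1333)
4^8 ≡ 256^2 = 65536 ≡ 219 (mod 1333)
4^16 ≡ 219^2 = 47961 ≡ 1306 (mod 1333)
4^32 ≡ 1306^2 = 1705636 ≡ 729 (mod 1333)
4^64 ≡ 729^2 = 531441 ≡ 907 (mod 1333)
4^128 ≡ 907^2 = 822649 ≡ 188 (mod 1333)
4^256 ≡ 188^2 = 35344 ≡ 686 (mod 1333)
4^512 ≡ 686^2 = 470596 ≡ 47 (mod 1333)
4^1024 ≡ 47^2 = 2209 ≡ 876 (mod 1333)
1332 = 1024 + 256 + 32 + 16 + 4 in binary powers of 2.
So 4^1332 ≡ 876 · 686 · 729 · 1306 · 256 ≡ 16 (mod 1333).
Since 16 ≠ 1, base 4 is a Fermat witness: 1333 is composite.

16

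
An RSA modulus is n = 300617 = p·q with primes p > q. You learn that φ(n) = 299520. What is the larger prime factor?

577

φ(n) = (p−1)(q−1) = n − (p+q) + 1, so p + q = 300617 − 299520 + 1 = 1098.
p and q are the roots of t² − 1098t + 300617 = 0.
Discriminant: 1098² − 4·300617 = 1205604 − 1202468 = 3136; √3136 = 56.
q = (1098 − 56)/2 = 521, p = (1098 + 56)/2 = 577.
Check: 521 · 577 = 300617.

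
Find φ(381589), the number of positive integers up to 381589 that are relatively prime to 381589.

348096

Factor: 381589 = 13 · 149 · 197.
φ(381589) = (13−1) · (149−1) · (197−1) = 12 · 148 · 196 = 348096.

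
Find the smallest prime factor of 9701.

89

9701 is odd.
Digit sum 17, not divisible by 3.
Ends in 1: not divisible by 5.
7: 9701 = 7·1385 + 6
11: 9701 = 11·881 + 10
13: 9701 = 13·746 + 3
17: 9701 = 17·570 + 11
19: 9701 = 19·510 + 11
23: 9701 = 23·421 + 18
29: 9701 = 29·334 + 15
31: 9701 = 31·312 + 29
37: 9701 = 37·262 + 7
41: 9701 = 41·236 + 25
43: 9701 = 43·225 + 26
47: 9701 = 47·206 + 19
53: 9701 = 53·183 + 2
59: 9701 = 59·164 + 25
61: 9701 = 61·159 + 2
67: 9701 = 67·144 + 53
71: 9701 = 71·136 + 45
73: 9701 = 73·132 + 65
79: 9701 = 79·122 + 63
83: 9701 = 83·116 + 73
89: 9701 = 89·109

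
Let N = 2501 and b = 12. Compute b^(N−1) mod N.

901

12^1 ≡ 12 (mod 2501)
12^2 ≡ 12^2 = 144 ≡ 144 (mod 2501)
12^4 ≡ 144^2 = 20736 ≡ 728 (mod 2501)
12^8 ≡ 728^2 = 529984 ≡ 2273 (mod 2501)
12^16 ≡ 2273^2 = 5166529 ≡ 1964 (mod 2501)
12^32 ≡ 1964^2 = 3857296 ≡ 754 (mod 2501)
12^64 ≡ 754^2 = 568516 ≡ 789 (mod 2501)
12^128 ≡ 789^2 = 622521 ≡ 2273 (mod 2501)
12^256 ≡ 2273^2 = 5166529 ≡ 1964 (mod 2501)
12^512 ≡ 1964^2 = 3857296 ≡ 754 (mod 2501)
12^1024 ≡ 754^2 = 568516 ≡ 789 (mod 2501)
12^2048 ≡ 789^2 = 622521 ≡ 2273 (mod 2501)
2500 = 2048 + 256 + 128 + 64 + 4 in binary powers of 2.
So 12^2500 ≡ 2273 · 1964 · 2273 · 789 · 728 ≡ 901 (mod 2501).
Since 901 ≠ 1, base 12 is a Fermat witness: 2501 is composite.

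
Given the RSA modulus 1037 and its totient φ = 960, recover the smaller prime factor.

φ(n) = (p−1)(q−1) = n − (p+q) + 1, so p + q = 1037 − 960 + 1 = 78.
p and q are the roots of t² − 78t + 1037 = 0.
Discriminant: 78² − 4·1037 = 6084 − 4148 = 1936; √1936 = 44.
q = (78 − 44)/2 = 17, p = (78 + 44)/2 = 61.
Check: 17 · 61 = 1037.

17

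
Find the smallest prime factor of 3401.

19

3401 is odd.
Digit sum 8, not divisible by 3.
Ends in 1: not divisible by 5.
7: 3401 = 7·485 + 6
11: 3401 = 11·309 + 2
13: 3401 = 13·261 + 8
17: 3401 = 17·200 + 1
19: 3401 = 19·179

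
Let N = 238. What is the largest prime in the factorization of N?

17

238 = 2 · 119
119 = 7 · 17
17 is prime.
So 238 = 2 · 7 · 17; the largest prime factor is 17.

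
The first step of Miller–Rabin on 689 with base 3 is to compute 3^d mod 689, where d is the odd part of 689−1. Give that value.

689 − 1 = 688 = 2^4 · 43, so d = 43.
3^1 ≡ 3 (mod 689)
3^2 ≡ 3^2 = 9 ≡ 9 (mod 689)
3^4 ≡ 9^2 = 81 ≡ 81 (mod 689)
3^8 ≡ 81^2 = 6561 ≡ 360 (mod 689)
3^16 ≡ 360^2 = 129600 ≡ 68 (mod 689)
3^32 ≡ 68^2 = 4624 ≡ 490 (mod 689)
43 = 32 + 8 + 2 + 1 in binary powers of 2.
So 3^43 ≡ 490 · 360 · 9 · 3 ≡ 432 (mod 689).
Squaring chain: 432 → 594 → 68 → 490; never reaches −1, so base 3 is a Miller–Rabin witness that 689 is composite.

432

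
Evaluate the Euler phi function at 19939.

Factor: 19939 = 127 · 157.
φ(19939) = (127−1) · (157−1) = 126 · 156 = 19656.

19656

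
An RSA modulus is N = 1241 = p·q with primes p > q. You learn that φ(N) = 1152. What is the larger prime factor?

73

φ(n) = (p−1)(q−1) = n − (p+q) + 1, so p + q = 1241 − 1152 + 1 = 90.
p and q are the roots of t² − 90t + 1241 = 0.
Discriminant: 90² − 4·1241 = 8100 − 4964 = 3136; √3136 = 56.
q = (90 − 56)/2 = 17, p = (90 + 56)/2 = 73.
Check: 17 · 73 = 1241.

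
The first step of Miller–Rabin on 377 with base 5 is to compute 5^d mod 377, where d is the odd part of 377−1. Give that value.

377 − 1 = 376 = 2^3 · 47, so d = 47.
5^1 ≡ 5 (mod 377)
5^2 ≡ 5^2 = 25 ≡ 25 (mod 377)
5^4 ≡ 25^2 = 625 ≡ 248 (mod 377)
5^8 ≡ 248^2 = 61504 ≡ 53 (mod 377)
5^16 ≡ 53^2 = 2809 ≡ 170 (mod 377)
5^32 ≡ 170^2 = 28900 ≡ 248 (mod 377)
47 = 32 + 8 + 4 + 2 + 1 in binary powers of 2.
So 5^47 ≡ 248 · 53 · 248 · 25 · 5 ≡ 138 (mod 377).
Squaring chain: 138 → 194 → 313; never reaches −1, so base 5 is a Miller–Rabin witness that 377 is composite.

138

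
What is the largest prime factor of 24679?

24679 = 23 · 1073
1073 = 29 · 37
37 is prime.
So 24679 = 23 · 29 · 37; the largest prime factor is 37.

37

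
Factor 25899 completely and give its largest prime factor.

25899 = 3 · 8633
8633 = 89 · 97
97 is prime.
So 25899 = 3 · 89 · 97; the largest prime factor is 97.

97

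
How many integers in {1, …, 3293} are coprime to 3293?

3168

Factor: 3293 = 37 · 89.
φ(3293) = (37−1) · (89−1) = 36 · 88 = 3168.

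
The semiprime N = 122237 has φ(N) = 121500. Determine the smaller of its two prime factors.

251

φ(n) = (p−1)(q−1) = n − (p+q) + 1, so p + q = 122237 − 121500 + 1 = 738.
p and q are the roots of t² − 738t + 122237 = 0.
Discriminant: 738² − 4·122237 = 544644 − 488948 = 55696; √55696 = 236.
q = (738 − 236)/2 = 251, p = (738 + 236)/2 = 487.
Check: 251 · 487 = 122237.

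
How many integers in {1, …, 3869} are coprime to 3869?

Factor: 3869 = 53 · 73.
φ(3869) = (53−1) · (73−1) = 52 · 72 = 3744.

3744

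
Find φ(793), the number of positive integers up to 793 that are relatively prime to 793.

720

Factor: 793 = 13 · 61.
φ(793) = (13−1) · (61−1) = 12 · 60 = 720.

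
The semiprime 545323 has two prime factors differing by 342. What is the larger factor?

Since p = q + 342, we have 545323 = q(q + 342), so q² + 342q − 545323 = 0.
Discriminant: 342² + 4·545323 = 116964 + 2181292 = 2298256; √2298256 = 1516.
q = (−342 + 1516)/2 = 587, and p = q + 342 = 929.
Check: 587 · 929 = 545323.

929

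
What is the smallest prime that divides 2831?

2831 is odd.
Digit sum 14, not divisible by 3.
Ends in 1: not divisible by 5.
7: 2831 = 7·404 + 3
11: 2831 = 11·257 + 4
13: 2831 = 13·217 + 10
17: 2831 = 17·166 + 9
19: 2831 = 19·149

19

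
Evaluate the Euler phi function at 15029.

Factor: 15029 = 7 · 19 · 113.
φ(15029) = (7−1) · (19−1) · (113−1) = 6 · 18 · 112 = 12096.

12096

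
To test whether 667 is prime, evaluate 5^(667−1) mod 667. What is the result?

5^1 ≡ 5 (mod 667)
5^2 ≡ 5^2 = 25 ≡ 25 (mod 667)
5^4 ≡ 25^2 = 625 ≡ 625 (mod 667)
5^8 ≡ 625^2 = 390625 ≡ 430 (mod 667)
5^16 ≡ 430^2 = 184900 ≡ 141 (mod 667)
5^32 ≡ 141^2 = 19881 ≡ 538 (mod 667)
5^64 ≡ 538^2 = 289444 ≡ 633 (mod 667)
5^128 ≡ 633^2 = 400689 ≡ 489 (mod 667)
5^256 ≡ 489^2 = 239121 ≡ 335 (mod 667)
5^512 ≡ 335^2 = 112225 ≡ 169 (mod 667)
666 = 512 + 128 + 16 + 8 + 2 in binary powers of 2.
So 5^666 ≡ 169 · 489 · 141 · 430 · 25 ≡ 169 (mod 667).
Since 169 ≠ 1, base 5 is a Fermat witness: 667 is composite.

169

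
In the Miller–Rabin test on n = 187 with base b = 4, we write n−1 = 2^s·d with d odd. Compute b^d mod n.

174

187 − 1 = 186 = 2^1 · 93, so d = 93.
4^1 ≡ 4 (mod 187)
4^2 ≡ 4^2 = 16 ≡ 16 (mod 187)
4^4 ≡ 16^2 = 256 ≡ 69 (mod 187)
4^8 ≡ 69^2 = 4761 ≡ 86 (mod 187)
4^16 ≡ 86^2 = 7396 ≡ 103 (mod 187)
4^32 ≡ 103^2 = 10609 ≡ 137 (mod 187)
4^64 ≡ 137^2 = 18769 ≡ 69 (mod 187)
93 = 64 + 16 + 8 + 4 + 1 in binary powers of 2.
So 4^93 ≡ 69 · 103 · 86 · 69 · 4 ≡ 174 (mod 187).
Squaring chain: 174; never reaches −1, so base 4 is a Miller–Rabin witness that 187 is composite.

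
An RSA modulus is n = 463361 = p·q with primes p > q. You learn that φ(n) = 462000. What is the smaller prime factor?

661

φ(n) = (p−1)(q−1) = n − (p+q) + 1, so p + q = 463361 − 462000 + 1 = 1362.
p and q are the roots of t² − 1362t + 463361 = 0.
Discriminant: 1362² − 4·463361 = 1855044 − 1853444 = 1600; √1600 = 40.
q = (1362 − 40)/2 = 661, p = (1362 + 40)/2 = 701.
Check: 661 · 701 = 463361.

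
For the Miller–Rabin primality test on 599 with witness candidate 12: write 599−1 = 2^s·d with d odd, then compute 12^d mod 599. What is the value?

599 − 1 = 598 = 2^1 · 299, so d = 299.
12^1 ≡ 12 (mod 599)
12^2 ≡ 12^2 = 144 ≡ 144 (mod 599)
12^4 ≡ 144^2 = 20736 ≡ 370 (mod 599)
12^8 ≡ 370^2 = 136900 ≡ 328 (mod 599)
12^16 ≡ 328^2 = 107584 ≡ 363 (mod 599)
12^32 ≡ 363^2 = 131769 ≡ 588 (mod 599)
12^64 ≡ 588^2 = 345744 ≡ 121 (mod 599)
12^128 ≡ 121^2 = 14641 ≡ 265 (mod 599)
12^256 ≡ 265^2 = 70225 ≡ 142 (mod 599)
299 = 256 + 32 + 8 + 2 + 1 in binary powers of 2.
So 12^299 ≡ 142 · 588 · 328 · 144 · 12 ≡ 1 (mod 599).
Since 12^d ≡ 1 (mod 599), base 12 does not prove 599 composite.

1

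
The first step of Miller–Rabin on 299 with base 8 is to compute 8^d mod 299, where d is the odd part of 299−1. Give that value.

299 − 1 = 298 = 2^1 · 149, so d = 149.
8^1 ≡ 8 (mod 299)
8^2 ≡ 8^2 = 64 ≡ 64 (mod 299)
8^4 ≡ 64^2 = 4096 ≡ 209 (mod 299)
8^8 ≡ 209^2 = 43681 ≡ 27 (mod 299)
8^16 ≡ 27^2 = 729 ≡ 131 (mod 299)
8^32 ≡ 131^2 = 17161 ≡ 118 (mod 299)
8^64 ≡ 118^2 = 13924 ≡ 170 (mod 299)
8^128 ≡ 170^2 = 28900 ≡ 196 (mod 299)
149 = 128 + 16 + 4 + 1 in binary powers of 2.
So 8^149 ≡ 196 · 131 · 209 · 8 ≡ 151 (mod 299).
Squaring chain: 151; never reaches −1, so base 8 is a Miller–Rabin witness that 299 is composite.

151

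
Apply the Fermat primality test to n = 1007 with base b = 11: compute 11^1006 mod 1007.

11^1 ≡ 11 (mod 1007)
11^2 ≡ 11^2 = 121 ≡ 121 (mod 1007)
11^4 ≡ 121^2 = 14641 ≡ 543 (mod 1007)
11^8 ≡ 543^2 = 294849 ≡ 805 (mod 1007)
11^16 ≡ 805^2 = 648025 ≡ 524 (mod 1007)
11^32 ≡ 524^2 = 274576 ≡ 672 (mod 1007)
11^64 ≡ 672^2 = 451584 ≡ 448 (mod 1007)
11^128 ≡ 448^2 = 200704 ≡ 311 (mod 1007)
11^256 ≡ 311^2 = 96721 ≡ 49 (mod 1007)
11^512 ≡ 49^2 = 2401 ≡ 387 (mod 1007)
1006 = 512 + 256 + 128 + 64 + 32 + 8 + 4 + 2 in binary powers of 2.
So 11^1006 ≡ 387 · 49 · 311 · 448 · 672 · 805 · 543 · 121 ≡ 334 (mod 1007).
Since 334 ≠ 1, base 11 is a Fermat witness: 1007 is composite.

334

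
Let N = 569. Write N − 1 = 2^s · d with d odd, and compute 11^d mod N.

569 − 1 = 568 = 2^3 · 71, so d = 71.
11^1 ≡ 11 (mod 569)
11^2 ≡ 11^2 = 121 ≡ 121 (mod 569)
11^4 ≡ 121^2 = 14641 ≡ 416 (mod 569)
11^8 ≡ 416^2 = 173056 ≡ 80 (mod 569)
11^16 ≡ 80^2 = 6400 ≡ 141 (mod 569)
11^32 ≡ 141^2 = 19881 ≡ 535 (mod 569)
11^64 ≡ 535^2 = 286225 ≡ 18 (mod 569)
71 = 64 + 4 + 2 + 1 in binary powers of 2.
So 11^71 ≡ 18 · 416 · 121 · 11 ≡ 493 (mod 569).
Squaring chain: 493 → 86 → 568; reaches −1, so base 11 does not prove 569 composite.

493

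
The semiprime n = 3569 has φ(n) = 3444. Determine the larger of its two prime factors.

83

φ(n) = (p−1)(q−1) = n − (p+q) + 1, so p + q = 3569 − 3444 + 1 = 126.
p and q are the roots of t² − 126t + 3569 = 0.
Discriminant: 126² − 4·3569 = 15876 − 14276 = 1600; √1600 = 40.
q = (126 − 40)/2 = 43, p = (126 + 40)/2 = 83.
Check: 43 · 83 = 3569.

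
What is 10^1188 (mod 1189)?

10^1 ≡ 10 (mod 1189)
10^2 ≡ 10^2 = 100 ≡ 100 (mod 1189)
10^4 ≡ 100^2 = 10000 ≡ 488 (mod 1189)
10^8 ≡ 488^2 = 238144 ≡ 344 (mod 1189)
10^16 ≡ 344^2 = 118336 ≡ 625 (mod 1189)
10^32 ≡ 625^2 = 390625 ≡ 633 (mod 1189)
10^64 ≡ 633^2 = 400689 ≡ 1185 (mod 1189)
10^128 ≡ 1185^2 = 1404225 ≡ 16 (mod 1189)
10^256 ≡ 16^2 = 256 ≡ 256 (mod 1189)
10^512 ≡ 256^2 = 65536 ≡ 141 (mod 1189)
10^1024 ≡ 141^2 = 19881 ≡ 857 (mod 1189)
1188 = 1024 + 128 + 32 + 4 in binary powers of 2.
So 10^1188 ≡ 857 · 16 · 633 · 488 ≡ 426 (mod 1189).
Since 426 ≠ 1, base 10 is a Fermat witness: 1189 is composite.

426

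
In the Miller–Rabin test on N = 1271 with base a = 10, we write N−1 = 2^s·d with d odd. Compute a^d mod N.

1271 − 1 = 1270 = 2^1 · 635, so d = 635.
10^1 ≡ 10 (mod 1271)
10^2 ≡ 10^2 = 100 ≡ 100 (mod 1271)
10^4 ≡ 100^2 = 10000 ≡ 1103 (mod 1271)
10^8 ≡ 1103^2 = 1216609 ≡ 262 (mod 1271)
10^16 ≡ 262^2 = 68644 ≡ 10 (mod 1271)
10^32 ≡ 10^2 = 100 ≡ 100 (mod 1271)
10^64 ≡ 100^2 = 10000 ≡ 1103 (mod 1271)
10^128 ≡ 1103^2 = 1216609 ≡ 262 (mod 1271)
10^256 ≡ 262^2 = 68644 ≡ 10 (mod 1271)
10^512 ≡ 10^2 = 100 ≡ 100 (mod 1271)
635 = 512 + 64 + 32 + 16 + 8 + 2 + 1 in binary powers of 2.
So 10^635 ≡ 100 · 1103 · 100 · 10 · 262 · 100 · 10 ≡ 862 (mod 1271).
Squaring chain: 862; never reaches −1, so base 10 is a Miller–Rabin witness that 1271 is composite.

862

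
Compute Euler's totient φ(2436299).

Factor: 2436299 = 83 · 149 · 197.
φ(2436299) = (83−1) · (149−1) · (197−1) = 82 · 148 · 196 = 2378656.

2378656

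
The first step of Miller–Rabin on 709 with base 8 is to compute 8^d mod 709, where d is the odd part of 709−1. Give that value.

613

709 − 1 = 708 = 2^2 · 177, so d = 177.
8^1 ≡ 8 (mod 709)
8^2 ≡ 8^2 = 64 ≡ 64 (mod 709)
8^4 ≡ 64^2 = 4096 ≡ 551 (mod 709)
8^8 ≡ 551^2 = 303601 ≡ 149 (mod 709)
8^16 ≡ 149^2 = 22201 ≡ 222 (mod 709)
8^32 ≡ 222^2 = 49284 ≡ 363 (mod 709)
8^64 ≡ 363^2 = 131769 ≡ 604 (mod 709)
8^128 ≡ 604^2 = 364816 ≡ 390 (mod 709)
177 = 128 + 32 + 16 + 1 in binary powers of 2.
So 8^177 ≡ 390 · 363 · 222 · 8 ≡ 613 (mod 709).
Squaring chain: 613 → 708; reaches −1, so base 8 does not prove 709 composite.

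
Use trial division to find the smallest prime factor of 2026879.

53

2026879 is odd.
Digit sum 34, not divisible by 3.
Ends in 9: not divisible by 5.
7: 2026879 = 7·289554 + 1
11: 2026879 = 11·184261 + 8
13: 2026879 = 13·155913 + 10
17: 2026879 = 17·119228 + 3
19: 2026879 = 19·106677 + 16
23: 2026879 = 23·88125 + 4
29: 2026879 = 29·69892 + 11
31: 2026879 = 31·65383 + 6
37: 2026879 = 37·54780 + 19
41: 2026879 = 41·49436 + 3
43: 2026879 = 43·47136 + 31
47: 2026879 = 47·43125 + 4
53: 2026879 = 53·38243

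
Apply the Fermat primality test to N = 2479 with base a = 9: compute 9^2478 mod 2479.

9^1 ≡ 9 (mod 2479)
9^2 ≡ 9^2 = 81 ≡ 81 (mod 2479)
9^4 ≡ 81^2 = 6561 ≡ 1603 (mod 2479)
9^8 ≡ 1603^2 = 2569609 ≡ 1365 (mod 2479)
9^16 ≡ 1365^2 = 1863225 ≡ 1496 (mod 2479)
9^32 ≡ 1496^2 = 2238016 ≡ 1958 (mod 2479)
9^64 ≡ 1958^2 = 3833764 ≡ 1230 (mod 2479)
9^128 ≡ 1230^2 = 1512900 ≡ 710 (mod 2479)
9^256 ≡ 710^2 = 504100 ≡ 863 (mod 2479)
9^512 ≡ 863^2 = 744769 ≡ 1069 (mod 2479)
9^1024 ≡ 1069^2 = 1142761 ≡ 2421 (mod 2479)
9^2048 ≡ 2421^2 = 5861241 ≡ 885 (mod 2479)
2478 = 2048 + 256 + 128 + 32 + 8 + 4 + 2 in binary powers of 2.
So 9^2478 ≡ 885 · 863 · 710 · 1958 · 1365 · 1603 · 81 ≡ 729 (mod 2479).
Since 729 ≠ 1, base 9 is a Fermat witness: 2479 is composite.

729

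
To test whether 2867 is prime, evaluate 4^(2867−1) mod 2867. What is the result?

972

4^1 ≡ 4 (mod 2867)
4^2 ≡ 4^2 = 16 ≡ 16 (mod 2867)
4^4 ≡ 16^2 = 256 ≡ 256 (mod 2867)
4^8 ≡ 256^2 = 65536 ≡ 2462 (mod 2867)
4^16 ≡ 2462^2 = 6061444 ≡ 606 (mod 2867)
4^32 ≡ 606^2 = 367236 ≡ 260 (mod 2867)
4^64 ≡ 260^2 = 67600 ≡ 1659 (mod 2867)
4^128 ≡ 1659^2 = 2752281 ≡ 2828 (mod 2867)
4^256 ≡ 2828^2 = 7997584 ≡ 1521 (mod 2867)
4^512 ≡ 1521^2 = 2313441 ≡ 2639 (mod 2867)
4^1024 ≡ 2639^2 = 6964321 ≡ 378 (mod 2867)
4^2048 ≡ 378^2 = 142884 ≡ 2401 (mod 2867)
2866 = 2048 + 512 + 256 + 32 + 16 + 2 in binary powers of 2.
So 4^2866 ≡ 2401 · 2639 · 1521 · 260 · 606 · 16 ≡ 972 (mod 2867).
Since 972 ≠ 1, base 4 is a Fermat witness: 2867 is composite.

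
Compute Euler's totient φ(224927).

Factor: 224927 = 17 · 101 · 131.
φ(224927) = (17−1) · (101−1) · (131−1) = 16 · 100 · 130 = 208000.

208000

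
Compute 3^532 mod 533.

3^1 ≡ 3 (mod 533)
3^2 ≡ 3^2 = 9 ≡ 9 (mod 533)
3^4 ≡ 9^2 = 81 ≡ 81 (mod 533)
3^8 ≡ 81^2 = 6561 ≡ 165 (mod 533)
3^16 ≡ 165^2 = 27225 ≡ 42 (mod 533)
3^32 ≡ 42^2 = 1764 ≡ 165 (mod 533)
3^64 ≡ 165^2 = 27225 ≡ 42 (mod 533)
3^128 ≡ 42^2 = 1764 ≡ 165 (mod 533)
3^256 ≡ 165^2 = 27225 ≡ 42 (mod 533)
3^512 ≡ 42^2 = 1764 ≡ 165 (mod 533)
532 = 512 + 16 + 4 in binary powers of 2.
So 3^532 ≡ 165 · 42 · 81 ≡ 81 (mod 533).
Since 81 ≠ 1, base 3 is a Fermat witness: 533 is composite.

81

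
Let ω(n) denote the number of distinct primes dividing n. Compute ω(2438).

3

2438 = 2 · 1219
1219 = 23 · 53
2438 = 2 · 23 · 53, which has 3 distinct prime factors.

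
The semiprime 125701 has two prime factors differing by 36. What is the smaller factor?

337

Since p = q + 36, we have 125701 = q(q + 36), so q² + 36q − 125701 = 0.
Discriminant: 36² + 4·125701 = 1296 + 502804 = 504100; √504100 = 710.
q = (−36 + 710)/2 = 337, and p = q + 36 = 373.
Check: 337 · 373 = 125701.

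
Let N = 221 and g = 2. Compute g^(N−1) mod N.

2^1 ≡ 2 (mod 221)
2^2 ≡ 2^2 = 4 ≡ 4 (mod 221)
2^4 ≡ 4^2 = 16 ≡ 16 (mod 221)
2^8 ≡ 16^2 = 256 ≡ 35 (mod 221)
2^16 ≡ 35^2 = 1225 ≡ 120 (mod 221)
2^32 ≡ 120^2 = 14400 ≡ 35 (mod 221)
2^64 ≡ 35^2 = 1225 ≡ 120 (mod 221)
2^128 ≡ 120^2 = 14400 ≡ 35 (mod 221)
220 = 128 + 64 + 16 + 8 + 4 in binary powers of 2.
So 2^220 ≡ 35 · 120 · 120 · 35 · 16 ≡ 16 (mod 221).
Since 16 ≠ 1, base 2 is a Fermat witness: 221 is composite.

16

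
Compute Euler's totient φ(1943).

1848

Factor: 1943 = 29 · 67.
φ(1943) = (29−1) · (67−1) = 28 · 66 = 1848.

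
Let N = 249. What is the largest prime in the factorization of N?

83

249 = 3 · 83
83 is prime.
So 249 = 3 · 83; the largest prime factor is 83.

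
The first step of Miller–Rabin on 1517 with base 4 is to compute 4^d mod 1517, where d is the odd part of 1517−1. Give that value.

1517 − 1 = 1516 = 2^2 · 379, so d = 379.
4^1 ≡ 4 (mod 1517)
4^2 ≡ 4^2 = 16 ≡ 16 (mod 1517)
4^4 ≡ 16^2 = 256 ≡ 256 (mod 1517)
4^8 ≡ 256^2 = 65536 ≡ 305 (mod 1517)
4^16 ≡ 305^2 = 93025 ≡ 488 (mod 1517)
4^32 ≡ 488^2 = 238144 ≡ 1492 (mod 1517)
4^64 ≡ 1492^2 = 2226064 ≡ 625 (mod 1517)
4^128 ≡ 625^2 = 390625 ≡ 756 (mod 1517)
4^256 ≡ 756^2 = 571536 ≡ 1144 (mod 1517)
379 = 256 + 64 + 32 + 16 + 8 + 2 + 1 in binary powers of 2.
So 4^379 ≡ 1144 · 625 · 1492 · 488 · 305 · 16 · 4 ≡ 892 (mod 1517).
Squaring chain: 892 → 756; never reaches −1, so base 4 is a Miller–Rabin witness that 1517 is composite.

892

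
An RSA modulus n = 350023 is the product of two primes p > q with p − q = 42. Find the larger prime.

613

Since p = q + 42, we have 350023 = q(q + 42), so q² + 42q − 350023 = 0.
Discriminant: 42² + 4·350023 = 1764 + 1400092 = 1401856; √1401856 = 1184.
q = (−42 + 1184)/2 = 571, and p = q + 42 = 613.
Check: 571 · 613 = 350023.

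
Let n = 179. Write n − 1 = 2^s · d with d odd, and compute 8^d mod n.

179 − 1 = 178 = 2^1 · 89, so d = 89.
8^1 ≡ 8 (mod 179)
8^2 ≡ 8^2 = 64 ≡ 64 (mod 179)
8^4 ≡ 64^2 = 4096 ≡ 158 (mod 179)
8^8 ≡ 158^2 = 24964 ≡ 83 (mod 179)
8^16 ≡ 83^2 = 6889 ≡ 87 (mod 179)
8^32 ≡ 87^2 = 7569 ≡ 51 (mod 179)
8^64 ≡ 51^2 = 2601 ≡ 95 (mod 179)
89 = 64 + 16 + 8 + 1 in binary powers of 2.
So 8^89 ≡ 95 · 87 · 83 · 8 ≡ 178 (mod 179).
Since 8^d ≡ 178 (mod 179), base 8 does not prove 179 composite.

178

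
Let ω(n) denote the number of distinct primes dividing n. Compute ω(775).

2

775 = 5^2 · 31
775 = 5^2 · 31, which has 2 distinct prime factors.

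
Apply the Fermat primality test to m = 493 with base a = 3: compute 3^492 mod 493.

310

3^1 ≡ 3 (mod 493)
3^2 ≡ 3^2 = 9 ≡ 9 (mod 493)
3^4 ≡ 9^2 = 81 ≡ 81 (mod 493)
3^8 ≡ 81^2 = 6561 ≡ 152 (mod 493)
3^16 ≡ 152^2 = 23104 ≡ 426 (mod 493)
3^32 ≡ 426^2 = 181476 ≡ 52 (mod 493)
3^64 ≡ 52^2 = 2704 ≡ 239 (mod 493)
3^128 ≡ 239^2 = 57121 ≡ 426 (mod 493)
3^256 ≡ 426^2 = 181476 ≡ 52 (mod 493)
492 = 256 + 128 + 64 + 32 + 8 + 4 in binary powers of 2.
So 3^492 ≡ 52 · 426 · 239 · 52 · 152 · 81 ≡ 310 (mod 493).
Since 310 ≠ 1, base 3 is a Fermat witness: 493 is composite.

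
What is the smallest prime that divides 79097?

19

79097 is odd.
Digit sum 32, not divisible by 3.
Ends in 7: not divisible by 5.
7: 79097 = 7·11299 + 4
11: 79097 = 11·7190 + 7
13: 79097 = 13·6084 + 5
17: 79097 = 17·4652 + 13
19: 79097 = 19·4163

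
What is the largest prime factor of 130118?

130118 = 2 · 65059
65059 = 17 · 3827
3827 = 43 · 89
89 is prime.
So 130118 = 2 · 17 · 43 · 89; the largest prime factor is 89.

89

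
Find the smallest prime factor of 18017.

43

18017 is odd.
Digit sum 17, not divisible by 3.
Ends in 7: not divisible by 5.
7: 18017 = 7·2573 + 6
11: 18017 = 11·1637 + 10
13: 18017 = 13·1385 + 12
17: 18017 = 17·1059 + 14
19: 18017 = 19·948 + 5
23: 18017 = 23·783 + 8
29: 18017 = 29·621 + 8
31: 18017 = 31·581 + 6
37: 18017 = 37·486 + 35
41: 18017 = 41·439 + 18
43: 18017 = 43·419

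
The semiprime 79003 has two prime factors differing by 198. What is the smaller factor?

199

Since p = q + 198, we have 79003 = q(q + 198), so q² + 198q − 79003 = 0.
Discriminant: 198² + 4·79003 = 39204 + 316012 = 355216; √355216 = 596.
q = (−198 + 596)/2 = 199, and p = q + 198 = 397.
Check: 199 · 397 = 79003.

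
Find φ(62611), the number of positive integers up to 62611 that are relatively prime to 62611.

56448

Factor: 62611 = 17 · 29 · 127.
φ(62611) = (17−1) · (29−1) · (127−1) = 16 · 28 · 126 = 56448.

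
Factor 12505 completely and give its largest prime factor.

61

12505 = 5 · 2501
2501 = 41 · 61
61 is prime.
So 12505 = 5 · 41 · 61; the largest prime factor is 61.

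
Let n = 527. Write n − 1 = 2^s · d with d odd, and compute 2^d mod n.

527 − 1 = 526 = 2^1 · 263, so d = 263.
2^1 ≡ 2 (mod 527)
2^2 ≡ 2^2 = 4 ≡ 4 (mod 527)
2^4 ≡ 4^2 = 16 ≡ 16 (mod 527)
2^8 ≡ 16^2 = 256 ≡ 256 (mod 527)
2^16 ≡ 256^2 = 65536 ≡ 188 (mod 527)
2^32 ≡ 188^2 = 35344 ≡ 35 (mod 527)
2^64 ≡ 35^2 = 1225 ≡ 171 (mod 527)
2^128 ≡ 171^2 = 29241 ≡ 256 (mod 527)
2^256 ≡ 256^2 = 65536 ≡ 188 (mod 527)
263 = 256 + 4 + 2 + 1 in binary powers of 2.
So 2^263 ≡ 188 · 16 · 4 · 2 ≡ 349 (mod 527).
Squaring chain: 349; never reaches −1, so base 2 is a Miller–Rabin witness that 527 is composite.

349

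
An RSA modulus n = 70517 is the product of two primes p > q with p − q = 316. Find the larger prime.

467

Since p = q + 316, we have 70517 = q(q + 316), so q² + 316q − 70517 = 0.
Discriminant: 316² + 4·70517 = 99856 + 282068 = 381924; √381924 = 618.
q = (−316 + 618)/2 = 151, and p = q + 316 = 467.
Check: 151 · 467 = 70517.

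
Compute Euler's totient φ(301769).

274896

Factor: 301769 = 13 · 139 · 167.
φ(301769) = (13−1) · (139−1) · (167−1) = 12 · 138 · 166 = 274896.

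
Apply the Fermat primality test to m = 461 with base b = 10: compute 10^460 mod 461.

1

10^1 ≡ 10 (mod 461)
10^2 ≡ 10^2 = 100 ≡ 100 (mod 461)
10^4 ≡ 100^2 = 10000 ≡ 319 (mod 461)
10^8 ≡ 319^2 = 101761 ≡ 341 (mod 461)
10^16 ≡ 341^2 = 116281 ≡ 109 (mod 461)
10^32 ≡ 109^2 = 11881 ≡ 356 (mod 461)
10^64 ≡ 356^2 = 126736 ≡ 422 (mod 461)
10^128 ≡ 422^2 = 178084 ≡ 138 (mod 461)
10^256 ≡ 138^2 = 19044 ≡ 143 (mod 461)
460 = 256 + 128 + 64 + 8 + 4 in binary powers of 2.
So 10^460 ≡ 143 · 138 · 422 · 341 · 319 ≡ 1 (mod 461).
Since the result is 1, base 10 gives no evidence that 461 is composite.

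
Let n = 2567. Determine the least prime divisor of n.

17

2567 is odd.
Digit sum 20, not divisible by 3.
Ends in 7: not divisible by 5.
7: 2567 = 7·366 + 5
11: 2567 = 11·233 + 4
13: 2567 = 13·197 + 6
17: 2567 = 17·151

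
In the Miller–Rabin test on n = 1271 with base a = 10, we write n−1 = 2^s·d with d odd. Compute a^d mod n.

862

1271 − 1 = 1270 = 2^1 · 635, so d = 635.
10^1 ≡ 10 (mod 1271)
10^2 ≡ 10^2 = 100 ≡ 100 (mod 1271)
10^4 ≡ 100^2 = 10000 ≡ 1103 (mod 1271)
10^8 ≡ 1103^2 = 1216609 ≡ 262 (mod 1271)
10^16 ≡ 262^2 = 68644 ≡ 10 (mod 1271)
10^32 ≡ 10^2 = 100 ≡ 100 (mod 1271)
10^64 ≡ 100^2 = 10000 ≡ 1103 (mod 1271)
10^128 ≡ 1103^2 = 1216609 ≡ 262 (mod 1271)
10^256 ≡ 262^2 = 68644 ≡ 10 (mod 1271)
10^512 ≡ 10^2 = 100 ≡ 100 (mod 1271)
635 = 512 + 64 + 32 + 16 + 8 + 2 + 1 in binary powers of 2.
So 10^635 ≡ 100 · 1103 · 100 · 10 · 262 · 100 · 10 ≡ 862 (mod 1271).
Squaring chain: 862; never reaches −1, so base 10 is a Miller–Rabin witness that 1271 is composite.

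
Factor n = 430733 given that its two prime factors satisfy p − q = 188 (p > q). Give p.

757

Since p = q + 188, we have 430733 = q(q + 188), so q² + 188q − 430733 = 0.
Discriminant: 188² + 4·430733 = 35344 + 1722932 = 1758276; √1758276 = 1326.
q = (−188 + 1326)/2 = 569, and p = q + 188 = 757.
Check: 569 · 757 = 430733.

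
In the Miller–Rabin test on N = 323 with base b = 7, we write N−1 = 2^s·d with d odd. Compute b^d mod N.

296

323 − 1 = 322 = 2^1 · 161, so d = 161.
7^1 ≡ 7 (mod 323)
7^2 ≡ 7^2 = 49 ≡ 49 (mod 323)
7^4 ≡ 49^2 = 2401 ≡ 140 (mod 323)
7^8 ≡ 140^2 = 19600 ≡ 220 (mod 323)
7^16 ≡ 220^2 = 48400 ≡ 273 (mod 323)
7^32 ≡ 273^2 = 74529 ≡ 239 (mod 323)
7^64 ≡ 239^2 = 57121 ≡ 273 (mod 323)
7^128 ≡ 273^2 = 74529 ≡ 239 (mod 323)
161 = 128 + 32 + 1 in binary powers of 2.
So 7^161 ≡ 239 · 239 · 7 ≡ 296 (mod 323).
Squaring chain: 296; never reaches −1, so base 7 is a Miller–Rabin witness that 323 is composite.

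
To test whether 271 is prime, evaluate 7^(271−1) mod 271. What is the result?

7^1 ≡ 7 (mod 271)
7^2 ≡ 7^2 = 49 ≡ 49 (mod 271)
7^4 ≡ 49^2 = 2401 ≡ 233 (mod 271)
7^8 ≡ 233^2 = 54289 ≡ 89 (mod 271)
7^16 ≡ 89^2 = 7921 ≡ 62 (mod 271)
7^32 ≡ 62^2 = 3844 ≡ 50 (mod 271)
7^64 ≡ 50^2 = 2500 ≡ 61 (mod 271)
7^128 ≡ 61^2 = 3721 ≡ 198 (mod 271)
7^256 ≡ 198^2 = 39204 ≡ 180 (mod 271)
270 = 256 + 8 + 4 + 2 in binary powers of 2.
So 7^270 ≡ 180 · 89 · 233 · 49 ≡ 1 (mod 271).
Since the result is 1, base 7 gives no evidence that 271 is composite.

1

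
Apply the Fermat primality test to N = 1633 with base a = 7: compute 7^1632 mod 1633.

1458

7^1 ≡ 7 (mod 1633)
7^2 ≡ 7^2 = 49 ≡ 49 (mod 1633)
7^4 ≡ 49^2 = 2401 ≡ 768 (mod 1633)
7^8 ≡ 768^2 = 589824 ≡ 311 (mod 1633)
7^16 ≡ 311^2 = 96721 ≡ 374 (mod 1633)
7^32 ≡ 374^2 = 139876 ≡ 1071 (mod 1633)
7^64 ≡ 1071^2 = 1147041 ≡ 675 (mod 1633)
7^128 ≡ 675^2 = 455625 ≡ 18 (mod 1633)
7^256 ≡ 18^2 = 324 ≡ 324 (mod 1633)
7^512 ≡ 324^2 = 104976 ≡ 464 (mod 1633)
7^1024 ≡ 464^2 = 215296 ≡ 1373 (mod 1633)
1632 = 1024 + 512 + 64 + 32 in binary powers of 2.
So 7^1632 ≡ 1373 · 464 · 675 · 1071 ≡ 1458 (mod 1633).
Since 1458 ≠ 1, base 7 is a Fermat witness: 1633 is composite.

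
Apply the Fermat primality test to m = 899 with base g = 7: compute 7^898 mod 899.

484

7^1 ≡ 7 (mod 899)
7^2 ≡ 7^2 = 49 ≡ 49 (mod 899)
7^4 ≡ 49^2 = 2401 ≡ 603 (mod 899)
7^8 ≡ 603^2 = 363609 ≡ 413 (mod 899)
7^16 ≡ 413^2 = 170569 ≡ 658 (mod 899)
7^32 ≡ 658^2 = 432964 ≡ 545 (mod 899)
7^64 ≡ 545^2 = 297025 ≡ 355 (mod 899)
7^128 ≡ 355^2 = 126025 ≡ 165 (mod 899)
7^256 ≡ 165^2 = 27225 ≡ 255 (mod 899)
7^512 ≡ 255^2 = 65025 ≡ 297 (mod 899)
898 = 512 + 256 + 128 + 2 in binary powers of 2.
So 7^898 ≡ 297 · 255 · 165 · 49 ≡ 484 (mod 899).
Since 484 ≠ 1, base 7 is a Fermat witness: 899 is composite.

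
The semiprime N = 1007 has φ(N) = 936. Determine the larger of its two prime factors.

φ(n) = (p−1)(q−1) = n − (p+q) + 1, so p + q = 1007 − 936 + 1 = 72.
p and q are the roots of t² − 72t + 1007 = 0.
Discriminant: 72² − 4·1007 = 5184 − 4028 = 1156; √1156 = 34.
q = (72 − 34)/2 = 19, p = (72 + 34)/2 = 53.
Check: 19 · 53 = 1007.

53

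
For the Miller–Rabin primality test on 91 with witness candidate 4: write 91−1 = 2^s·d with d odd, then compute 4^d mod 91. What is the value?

64

91 − 1 = 90 = 2^1 · 45, so d = 45.
4^1 ≡ 4 (mod 91)
4^2 ≡ 4^2 = 16 ≡ 16 (mod 91)
4^4 ≡ 16^2 = 256 ≡ 74 (mod 91)
4^8 ≡ 74^2 = 5476 ≡ 16 (mod 91)
4^16 ≡ 16^2 = 256 ≡ 74 (mod 91)
4^32 ≡ 74^2 = 5476 ≡ 16 (mod 91)
45 = 32 + 8 + 4 + 1 in binary powers of 2.
So 4^45 ≡ 16 · 16 · 74 · 4 ≡ 64 (mod 91).
Squaring chain: 64; never reaches −1, so base 4 is a Miller–Rabin witness that 91 is composite.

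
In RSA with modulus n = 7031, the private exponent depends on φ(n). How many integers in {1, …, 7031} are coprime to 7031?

6864

Factor: 7031 = 79 · 89.
φ(7031) = (79−1) · (89−1) = 78 · 88 = 6864.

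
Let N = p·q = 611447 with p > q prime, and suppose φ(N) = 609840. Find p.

φ(n) = (p−1)(q−1) = n − (p+q) + 1, so p + q = 611447 − 609840 + 1 = 1608.
p and q are the roots of t² − 1608t + 611447 = 0.
Discriminant: 1608² − 4·611447 = 2585664 − 2445788 = 139876; √139876 = 374.
q = (1608 − 374)/2 = 617, p = (1608 + 374)/2 = 991.
Check: 617 · 991 = 611447.

991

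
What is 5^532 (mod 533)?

508

5^1 ≡ 5 (mod 533)
5^2 ≡ 5^2 = 25 ≡ 25 (mod 533)
5^4 ≡ 25^2 = 625 ≡ 92 (mod 533)
5^8 ≡ 92^2 = 8464 ≡ 469 (mod 533)
5^16 ≡ 469^2 = 219961 ≡ 365 (mod 533)
5^32 ≡ 365^2 = 133225 ≡ 508 (mod 533)
5^64 ≡ 508^2 = 258064 ≡ 92 (mod 533)
5^128 ≡ 92^2 = 8464 ≡ 469 (mod 533)
5^256 ≡ 469^2 = 219961 ≡ 365 (mod 533)
5^512 ≡ 365^2 = 133225 ≡ 508 (mod 533)
532 = 512 + 16 + 4 in binary powers of 2.
So 5^532 ≡ 508 · 365 · 92 ≡ 508 (mod 533).
Since 508 ≠ 1, base 5 is a Fermat witness: 533 is composite.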